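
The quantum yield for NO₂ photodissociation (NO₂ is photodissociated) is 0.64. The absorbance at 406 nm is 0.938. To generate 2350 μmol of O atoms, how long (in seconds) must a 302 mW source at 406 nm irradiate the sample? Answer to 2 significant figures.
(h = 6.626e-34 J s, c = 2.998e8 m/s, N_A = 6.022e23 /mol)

Product: 2350 μmol = 0.00235 mol.
Photons that must be absorbed: 0.00235 / 0.64 = 0.003672 mol.
Fraction absorbed: 1 − 10^(−0.938) = 0.8847.
Incident photons needed: 0.003672 / 0.8847 = 0.004151 mol.
Photon energy: hc/λ = 4.893e-19 J; per mole, 2.947e5 J mol⁻¹.
Energy required: 0.004151 × 2.947e5 = 1223 J.
Time: 1223 J / 0.302 W = 4000 s.

t ≈ 4000 s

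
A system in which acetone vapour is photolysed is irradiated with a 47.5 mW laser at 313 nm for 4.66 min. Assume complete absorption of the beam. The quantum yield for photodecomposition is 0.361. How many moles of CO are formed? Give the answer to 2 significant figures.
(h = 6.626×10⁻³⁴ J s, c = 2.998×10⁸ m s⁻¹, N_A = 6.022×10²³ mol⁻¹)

Photon energy at 313 nm: hc/λ = (6.626×10⁻³⁴)(2.998×10⁸)/(313×10⁻⁹) = 6.347×10⁻¹⁹ J.
Energy delivered: (47.5 mW)(279.6 s) = 13.28 J.
Photons incident: 13.28 / 6.347×10⁻¹⁹ = 2.092×10¹⁹, i.e. 2.092×10¹⁹/6.022×10²³ = 3.474×10⁻⁵ mol.
Product: Φ × n_abs = 0.361 × 3.474×10⁻⁵ = 1.254×10⁻⁵ mol.

1.3×10⁻⁵ mol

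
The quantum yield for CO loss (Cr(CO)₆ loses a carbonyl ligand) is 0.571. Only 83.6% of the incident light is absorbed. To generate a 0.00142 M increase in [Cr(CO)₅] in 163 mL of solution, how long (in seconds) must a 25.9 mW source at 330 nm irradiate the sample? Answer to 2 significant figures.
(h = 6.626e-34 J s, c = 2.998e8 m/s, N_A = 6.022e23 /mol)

Product: (0.00142 M)(0.163 L) = 2.315e-4 mol.
Photons that must be absorbed: 2.315e-4 / 0.571 = 4.054e-4 mol.
Incident photons needed: 4.054e-4 / 0.836 = 4.849e-4 mol.
Photon energy: hc/λ = 6.020e-19 J; per mole, 3.625e5 J mol⁻¹.
Energy required: 4.849e-4 × 3.625e5 = 175.8 J.
Time: 175.8 J / 0.0259 W = 6800 s.

t ≈ 6800 s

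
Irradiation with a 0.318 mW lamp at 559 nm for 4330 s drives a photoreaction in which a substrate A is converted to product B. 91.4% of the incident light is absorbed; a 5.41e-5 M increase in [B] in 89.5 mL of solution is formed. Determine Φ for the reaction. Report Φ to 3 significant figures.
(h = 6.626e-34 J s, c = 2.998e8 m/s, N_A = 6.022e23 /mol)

Φ = 0.823

Product: (5.41e-5 M)(0.0895 L) = 4.842e-6 mol.
Photon energy at 559 nm: hc/λ = (6.626e-34)(2.998e8)/(559e-9) = 3.554e-19 J.
Energy delivered: (0.318 mW)(4330 s) = 1.377 J.
Photons incident: 1.377 / 3.554e-19 = 3.875e18, i.e. 3.875e18/6.022e23 = 6.435e-6 mol.
Photons absorbed: 0.914 × 6.435e-6 = 5.882e-6 mol.
Φ = 4.842e-6 mol / 5.882e-6 mol photons = 0.823.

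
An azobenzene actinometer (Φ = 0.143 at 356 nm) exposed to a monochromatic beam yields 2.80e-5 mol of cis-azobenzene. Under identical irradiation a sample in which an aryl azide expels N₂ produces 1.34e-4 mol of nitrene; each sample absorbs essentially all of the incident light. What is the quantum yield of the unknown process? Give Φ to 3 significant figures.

Φ = 0.684

Photons absorbed by the actinometer: 2.80e-5 / 0.143 = 1.958e-4 mol.
Φ(unknown) = 1.34e-4 / 1.958e-4 = 0.684.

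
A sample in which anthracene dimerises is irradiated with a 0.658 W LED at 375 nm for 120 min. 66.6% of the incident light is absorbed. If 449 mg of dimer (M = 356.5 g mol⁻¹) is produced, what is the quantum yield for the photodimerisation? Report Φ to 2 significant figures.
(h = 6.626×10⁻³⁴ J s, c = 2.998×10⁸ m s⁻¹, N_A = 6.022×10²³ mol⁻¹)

Product: 449 mg / 356.5 g mol⁻¹ = 0.001259 mol.
Photon energy at 375 nm: hc/λ = (6.626×10⁻³⁴)(2.998×10⁸)/(375×10⁻⁹) = 5.297×10⁻¹⁹ J.
Energy delivered: (0.658 W)(7200 s) = 4738 J.
Photons incident: 4738 / 5.297×10⁻¹⁹ = 8.945×10²¹, i.e. 8.945×10²¹/6.022×10²³ = 0.01485 mol.
Photons absorbed: 0.666 × 0.01485 = 0.009890 mol.
Φ = 0.001259 mol / 0.009890 mol photons = 0.13.

Φ = 0.13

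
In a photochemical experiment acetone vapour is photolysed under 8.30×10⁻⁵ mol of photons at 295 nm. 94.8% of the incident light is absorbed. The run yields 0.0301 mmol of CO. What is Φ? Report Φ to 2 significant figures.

Φ = 0.38

Product: 0.0301 mmol = 3.01×10⁻⁵ mol.
Photons absorbed: 0.948 × 8.30×10⁻⁵ = 7.868×10⁻⁵ mol.
Φ = 3.01×10⁻⁵ mol / 7.868×10⁻⁵ mol photons = 0.38.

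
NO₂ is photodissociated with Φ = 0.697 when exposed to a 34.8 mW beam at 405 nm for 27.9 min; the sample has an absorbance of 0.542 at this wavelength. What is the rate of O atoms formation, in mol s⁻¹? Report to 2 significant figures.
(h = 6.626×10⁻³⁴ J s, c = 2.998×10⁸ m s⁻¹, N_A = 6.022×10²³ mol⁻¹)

Photon energy at 405 nm: hc/λ = (6.626×10⁻³⁴)(2.998×10⁸)/(405×10⁻⁹) = 4.905×10⁻¹⁹ J.
Energy delivered: (34.8 mW)(1674 s) = 58.26 J.
Photons incident: 58.26 / 4.905×10⁻¹⁹ = 1.188×10²⁰, i.e. 1.188×10²⁰/6.022×10²³ = 1.973×10⁻⁴ mol.
Fraction absorbed: 1 − 10^(−0.542) = 0.7129.
Photons absorbed: 0.7129 × 1.973×10⁻⁴ = 1.407×10⁻⁴ mol.
Product formed: 0.697 × 1.407×10⁻⁴ = 9.807×10⁻⁵ mol.
Rate: 9.807×10⁻⁵ / 1674 s = 5.9×10⁻⁸ mol s⁻¹.

5.9×10⁻⁸ mol s⁻¹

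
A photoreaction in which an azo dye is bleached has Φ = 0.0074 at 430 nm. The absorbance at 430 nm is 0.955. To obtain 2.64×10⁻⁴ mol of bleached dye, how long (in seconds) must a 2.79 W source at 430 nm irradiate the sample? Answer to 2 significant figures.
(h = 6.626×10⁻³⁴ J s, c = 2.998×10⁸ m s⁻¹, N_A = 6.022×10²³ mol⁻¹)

Photons that must be absorbed: 2.64×10⁻⁴ / 0.0074 = 0.03568 mol.
Fraction absorbed: 1 − 10^(−0.955) = 0.8891.
Incident photons needed: 0.03568 / 0.8891 = 0.04013 mol.
Photon energy: hc/λ = 4.620×10⁻¹⁹ J; per mole, 2.782×10⁵ J mol⁻¹.
Energy required: 0.04013 × 2.782×10⁵ = 1.116×10⁴ J.
Time: 1.116×10⁴ J / 2.79 W = 4000 s.

t ≈ 4000 s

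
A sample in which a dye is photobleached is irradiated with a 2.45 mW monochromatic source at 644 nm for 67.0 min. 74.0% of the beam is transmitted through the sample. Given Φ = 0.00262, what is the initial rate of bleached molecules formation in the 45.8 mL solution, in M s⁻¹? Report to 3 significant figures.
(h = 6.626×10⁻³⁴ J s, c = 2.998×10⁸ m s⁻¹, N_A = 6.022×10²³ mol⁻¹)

Photon energy at 644 nm: hc/λ = (6.626×10⁻³⁴)(2.998×10⁸)/(644×10⁻⁹) = 3.085×10⁻¹⁹ J.
Energy delivered: (2.45 mW)(4020 s) = 9.849 J.
Photons incident: 9.849 / 3.085×10⁻¹⁹ = 3.193×10¹⁹, i.e. 3.193×10¹⁹/6.022×10²³ = 5.302×10⁻⁵ mol.
Fraction absorbed: 1 − 74.0/100 = 0.2600.
Photons absorbed: 0.2600 × 5.302×10⁻⁵ = 1.379×10⁻⁵ mol.
Product formed: 0.00262 × 1.379×10⁻⁵ = 3.613×10⁻⁸ mol.
Rate: 3.613×10⁻⁸ mol / (4020 s × 0.0458 L) = 1.96×10⁻¹⁰ M s⁻¹.

1.96×10⁻¹⁰ M s⁻¹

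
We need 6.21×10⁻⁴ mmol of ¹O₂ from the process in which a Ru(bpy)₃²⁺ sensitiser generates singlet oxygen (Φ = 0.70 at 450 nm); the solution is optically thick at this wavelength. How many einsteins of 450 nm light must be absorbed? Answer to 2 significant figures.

Product: 6.21×10⁻⁴ mmol = 6.21×10⁻⁷ mol.
Photons that must be absorbed: 6.21×10⁻⁷ / 0.70 = 8.871×10⁻⁷ mol.

8.9×10⁻⁷ einstein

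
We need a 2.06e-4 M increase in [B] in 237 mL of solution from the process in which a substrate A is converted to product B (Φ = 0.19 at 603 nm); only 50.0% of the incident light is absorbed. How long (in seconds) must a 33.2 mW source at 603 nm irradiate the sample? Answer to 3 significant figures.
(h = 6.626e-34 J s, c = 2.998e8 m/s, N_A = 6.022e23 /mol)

t ≈ 3070 s

Product: (2.06e-4 M)(0.237 L) = 4.882e-5 mol.
Photons that must be absorbed: 4.882e-5 / 0.19 = 2.569e-4 mol.
Incident photons needed: 2.569e-4 / 0.500 = 5.138e-4 mol.
Photon energy: hc/λ = 3.294e-19 J; per mole, 1.984e5 J mol⁻¹.
Energy required: 5.138e-4 × 1.984e5 = 101.9 J.
Time: 101.9 J / 0.0332 W = 3070 s.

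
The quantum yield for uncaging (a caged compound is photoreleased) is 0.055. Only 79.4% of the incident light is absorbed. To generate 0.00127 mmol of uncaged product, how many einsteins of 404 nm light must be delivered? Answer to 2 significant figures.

Product: 0.00127 mmol = 1.27×10⁻⁶ mol.
Photons that must be absorbed: 1.27×10⁻⁶ / 0.055 = 2.309×10⁻⁵ mol.
Incident photons needed: 2.309×10⁻⁵ / 0.794 = 2.908×10⁻⁵ mol.

2.9×10⁻⁵ einstein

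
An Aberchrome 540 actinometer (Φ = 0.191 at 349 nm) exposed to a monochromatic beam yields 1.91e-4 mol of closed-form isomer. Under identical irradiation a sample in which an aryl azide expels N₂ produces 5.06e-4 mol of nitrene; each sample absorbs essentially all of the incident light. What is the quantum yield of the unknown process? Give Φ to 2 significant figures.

Photons absorbed by the actinometer: 1.91e-4 / 0.191 = 0.001000 mol.
Φ(unknown) = 5.06e-4 / 0.001000 = 0.51.

Φ = 0.51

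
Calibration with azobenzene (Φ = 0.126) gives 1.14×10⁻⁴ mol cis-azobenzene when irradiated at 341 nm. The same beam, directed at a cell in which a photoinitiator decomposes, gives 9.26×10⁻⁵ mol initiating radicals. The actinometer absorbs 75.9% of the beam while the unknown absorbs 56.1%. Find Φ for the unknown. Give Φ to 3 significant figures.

Photons absorbed by the actinometer: 1.14×10⁻⁴ / 0.126 = 9.048×10⁻⁴ mol.
Incident flux: 9.048×10⁻⁴ / 0.759 = 0.001192 einstein.
Absorbed by unknown: 0.561 × 0.001192 = 6.687×10⁻⁴ mol.
Φ(unknown) = 9.26×10⁻⁵ / 6.687×10⁻⁴ = 0.138.

Φ = 0.138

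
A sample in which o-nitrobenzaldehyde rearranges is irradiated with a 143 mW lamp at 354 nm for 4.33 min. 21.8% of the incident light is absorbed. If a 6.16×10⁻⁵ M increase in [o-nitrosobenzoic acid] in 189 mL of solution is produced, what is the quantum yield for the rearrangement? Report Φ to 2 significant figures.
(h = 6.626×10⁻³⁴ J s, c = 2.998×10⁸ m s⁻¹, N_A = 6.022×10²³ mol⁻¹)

Product: (6.16×10⁻⁵ M)(0.189 L) = 1.164×10⁻⁵ mol.
Photon energy at 354 nm: hc/λ = (6.626×10⁻³⁴)(2.998×10⁸)/(354×10⁻⁹) = 5.612×10⁻¹⁹ J.
Energy delivered: (143 mW)(259.8 s) = 37.15 J.
Photons incident: 37.15 / 5.612×10⁻¹⁹ = 6.620×10¹⁹, i.e. 6.620×10¹⁹/6.022×10²³ = 1.099×10⁻⁴ mol.
Photons absorbed: 0.218 × 1.099×10⁻⁴ = 2.396×10⁻⁵ mol.
Φ = 1.164×10⁻⁵ mol / 2.396×10⁻⁵ mol photons = 0.49.

Φ = 0.49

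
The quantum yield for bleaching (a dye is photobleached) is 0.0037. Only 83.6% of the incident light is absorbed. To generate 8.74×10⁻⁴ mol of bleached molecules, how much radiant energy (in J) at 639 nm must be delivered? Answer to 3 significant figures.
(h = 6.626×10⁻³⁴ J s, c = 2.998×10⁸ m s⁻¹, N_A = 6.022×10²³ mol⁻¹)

Photons that must be absorbed: 8.74×10⁻⁴ / 0.0037 = 0.2362 mol.
Incident photons needed: 0.2362 / 0.836 = 0.2825 mol.
Photon energy: hc/λ = 3.109×10⁻¹⁹ J; per mole, 1.872×10⁵ J mol⁻¹.
Energy required: 0.2825 × 1.872×10⁵ = 5.29×10⁴ J.

5.29×10⁴ J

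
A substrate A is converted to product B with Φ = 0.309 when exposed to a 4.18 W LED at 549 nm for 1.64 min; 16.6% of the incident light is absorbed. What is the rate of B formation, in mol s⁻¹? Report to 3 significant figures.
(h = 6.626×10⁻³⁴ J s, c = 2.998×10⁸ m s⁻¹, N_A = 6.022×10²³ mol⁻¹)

9.84×10⁻⁷ mol s⁻¹

Photon energy at 549 nm: hc/λ = (6.626×10⁻³⁴)(2.998×10⁸)/(549×10⁻⁹) = 3.618×10⁻¹⁹ J.
Energy delivered: (4.18 W)(98.4 s) = 411.3 J.
Photons incident: 411.3 / 3.618×10⁻¹⁹ = 1.137×10²¹, i.e. 1.137×10²¹/6.022×10²³ = 0.001888 mol.
Photons absorbed: 0.166 × 0.001888 = 3.134×10⁻⁴ mol.
Product formed: 0.309 × 3.134×10⁻⁴ = 9.684×10⁻⁵ mol.
Rate: 9.684×10⁻⁵ / 98.4 s = 9.84×10⁻⁷ mol s⁻¹.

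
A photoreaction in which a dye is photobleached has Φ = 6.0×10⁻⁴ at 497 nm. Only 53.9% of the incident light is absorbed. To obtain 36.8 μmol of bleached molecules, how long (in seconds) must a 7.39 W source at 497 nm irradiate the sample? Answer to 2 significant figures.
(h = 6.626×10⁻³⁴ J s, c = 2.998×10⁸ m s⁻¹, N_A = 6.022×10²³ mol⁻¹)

t ≈ 3700 s

Product: 36.8 μmol = 3.68×10⁻⁵ mol.
Photons that must be absorbed: 3.68×10⁻⁵ / 6.0×10⁻⁴ = 0.06133 mol.
Incident photons needed: 0.06133 / 0.539 = 0.1138 mol.
Photon energy: hc/λ = 3.997×10⁻¹⁹ J; per mole, 2.407×10⁵ J mol⁻¹.
Energy required: 0.1138 × 2.407×10⁵ = 2.739×10⁴ J.
Time: 2.739×10⁴ J / 7.39 W = 3700 s.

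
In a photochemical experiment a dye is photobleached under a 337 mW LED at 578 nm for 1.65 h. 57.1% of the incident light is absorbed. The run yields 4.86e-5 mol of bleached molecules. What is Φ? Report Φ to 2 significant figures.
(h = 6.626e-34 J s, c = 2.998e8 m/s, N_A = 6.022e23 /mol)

Photon energy at 578 nm: hc/λ = (6.626e-34)(2.998e8)/(578e-9) = 3.437e-19 J.
Energy delivered: (337 mW)(5940 s) = 2002 J.
Photons incident: 2002 / 3.437e-19 = 5.825e21, i.e. 5.825e21/6.022e23 = 0.009673 mol.
Photons absorbed: 0.571 × 0.009673 = 0.005523 mol.
Φ = 4.86e-5 mol / 0.005523 mol photons = 0.0088.

Φ = 0.0088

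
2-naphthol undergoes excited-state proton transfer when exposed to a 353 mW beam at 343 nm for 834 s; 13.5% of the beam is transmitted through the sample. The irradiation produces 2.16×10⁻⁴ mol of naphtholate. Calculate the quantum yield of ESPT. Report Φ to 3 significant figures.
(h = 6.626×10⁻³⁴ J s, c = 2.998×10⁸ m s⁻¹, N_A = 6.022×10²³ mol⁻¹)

Photon energy at 343 nm: hc/λ = (6.626×10⁻³⁴)(2.998×10⁸)/(343×10⁻⁹) = 5.791×10⁻¹⁹ J.
Energy delivered: (353 mW)(834 s) = 294.4 J.
Photons incident: 294.4 / 5.791×10⁻¹⁹ = 5.084×10²⁰, i.e. 5.084×10²⁰/6.022×10²³ = 8.442×10⁻⁴ mol.
Fraction absorbed: 1 − 13.5/100 = 0.8650.
Photons absorbed: 0.8650 × 8.442×10⁻⁴ = 7.302×10⁻⁴ mol.
Φ = 2.16×10⁻⁴ mol / 7.302×10⁻⁴ mol photons = 0.296.

Φ = 0.296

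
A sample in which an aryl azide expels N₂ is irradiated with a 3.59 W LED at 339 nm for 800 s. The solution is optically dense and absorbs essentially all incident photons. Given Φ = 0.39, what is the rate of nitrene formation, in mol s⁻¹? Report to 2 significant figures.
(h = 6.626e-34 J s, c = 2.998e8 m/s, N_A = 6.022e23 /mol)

Photon energy at 339 nm: hc/λ = (6.626e-34)(2.998e8)/(339e-9) = 5.860e-19 J.
Energy delivered: (3.59 W)(800 s) = 2872 J.
Photons incident: 2872 / 5.860e-19 = 4.901e21, i.e. 4.901e21/6.022e23 = 0.008138 mol.
Product formed: 0.39 × 0.008138 = 0.003174 mol.
Rate: 0.003174 / 800 s = 4.0e-6 mol s⁻¹.

4.0e-6 mol s⁻¹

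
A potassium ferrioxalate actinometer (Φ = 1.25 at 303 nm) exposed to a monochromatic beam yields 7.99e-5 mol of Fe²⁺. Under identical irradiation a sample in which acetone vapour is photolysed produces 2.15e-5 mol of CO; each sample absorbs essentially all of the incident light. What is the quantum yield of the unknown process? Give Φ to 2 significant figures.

Φ = 0.34

Photons absorbed by the actinometer: 7.99e-5 / 1.25 = 6.392e-5 mol.
Φ(unknown) = 2.15e-5 / 6.392e-5 = 0.34.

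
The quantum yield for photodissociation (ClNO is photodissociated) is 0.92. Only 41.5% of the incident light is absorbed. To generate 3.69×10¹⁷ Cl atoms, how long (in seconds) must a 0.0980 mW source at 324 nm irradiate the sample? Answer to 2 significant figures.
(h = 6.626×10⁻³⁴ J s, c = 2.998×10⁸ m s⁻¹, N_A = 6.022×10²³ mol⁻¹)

t ≈ 6000 s

Product: 3.69×10¹⁷ / 6.022×10²³ = 6.128×10⁻⁷ mol.
Photons that must be absorbed: 6.128×10⁻⁷ / 0.92 = 6.661×10⁻⁷ mol.
Incident photons needed: 6.661×10⁻⁷ / 0.415 = 1.605×10⁻⁶ mol.
Photon energy: hc/λ = 6.131×10⁻¹⁹ J; per mole, 3.692×10⁵ J mol⁻¹.
Energy required: 1.605×10⁻⁶ × 3.692×10⁵ = 0.5926 J.
Time: 0.5926 J / 9.8e-05 W = 6000 s.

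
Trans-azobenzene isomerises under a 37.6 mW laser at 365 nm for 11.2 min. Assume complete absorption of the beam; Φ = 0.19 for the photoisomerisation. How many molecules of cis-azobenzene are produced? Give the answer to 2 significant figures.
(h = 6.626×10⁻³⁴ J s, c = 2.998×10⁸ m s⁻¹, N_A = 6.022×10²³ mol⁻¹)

Photon energy at 365 nm: hc/λ = (6.626×10⁻³⁴)(2.998×10⁸)/(365×10⁻⁹) = 5.442×10⁻¹⁹ J.
Energy delivered: (37.6 mW)(672 s) = 25.27 J.
Photons incident: 25.27 / 5.442×10⁻¹⁹ = 4.644×10¹⁹, i.e. 4.644×10¹⁹/6.022×10²³ = 7.712×10⁻⁵ mol.
Product: Φ × n_abs = 0.19 × 7.712×10⁻⁵ = 1.465×10⁻⁵ mol.
As a count: 1.465×10⁻⁵ × 6.022×10²³ = 8.8×10¹⁸.

8.8×10¹⁸ molecules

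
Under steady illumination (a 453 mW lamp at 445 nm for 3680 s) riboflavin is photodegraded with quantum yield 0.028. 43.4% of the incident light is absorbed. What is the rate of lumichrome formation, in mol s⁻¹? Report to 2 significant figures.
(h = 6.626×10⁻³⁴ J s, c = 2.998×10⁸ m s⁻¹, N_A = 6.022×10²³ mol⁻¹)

2.0×10⁻⁸ mol s⁻¹

Photon energy at 445 nm: hc/λ = (6.626×10⁻³⁴)(2.998×10⁸)/(445×10⁻⁹) = 4.464×10⁻¹⁹ J.
Energy delivered: (453 mW)(3680 s) = 1667 J.
Photons incident: 1667 / 4.464×10⁻¹⁹ = 3.734×10²¹, i.e. 3.734×10²¹/6.022×10²³ = 0.006201 mol.
Photons absorbed: 0.434 × 0.006201 = 0.002691 mol.
Product formed: 0.028 × 0.002691 = 7.535×10⁻⁵ mol.
Rate: 7.535×10⁻⁵ / 3680 s = 2.0×10⁻⁸ mol s⁻¹.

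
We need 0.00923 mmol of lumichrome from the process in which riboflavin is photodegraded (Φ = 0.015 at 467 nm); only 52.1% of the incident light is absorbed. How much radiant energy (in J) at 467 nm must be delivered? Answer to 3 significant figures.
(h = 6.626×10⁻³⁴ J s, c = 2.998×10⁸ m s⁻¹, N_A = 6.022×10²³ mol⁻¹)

303 J

Product: 0.00923 mmol = 9.23×10⁻⁶ mol.
Photons that must be absorbed: 9.23×10⁻⁶ / 0.015 = 6.153×10⁻⁴ mol.
Incident photons needed: 6.153×10⁻⁴ / 0.521 = 0.001181 mol.
Photon energy: hc/λ = 4.254×10⁻¹⁹ J; per mole, 2.562×10⁵ J mol⁻¹.
Energy required: 0.001181 × 2.562×10⁵ = 303 J.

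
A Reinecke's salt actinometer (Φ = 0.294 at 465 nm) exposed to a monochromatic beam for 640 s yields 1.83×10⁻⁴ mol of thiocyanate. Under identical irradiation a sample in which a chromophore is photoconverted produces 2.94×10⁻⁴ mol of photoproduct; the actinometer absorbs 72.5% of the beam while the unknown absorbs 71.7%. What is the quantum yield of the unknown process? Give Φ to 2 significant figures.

Photons absorbed by the actinometer: 1.83×10⁻⁴ / 0.294 = 6.224×10⁻⁴ mol.
Incident flux: 6.224×10⁻⁴ / 0.725 = 8.585×10⁻⁴ einstein.
Absorbed by unknown: 0.717 × 8.585×10⁻⁴ = 6.155×10⁻⁴ mol.
Φ(unknown) = 2.94×10⁻⁴ / 6.155×10⁻⁴ = 0.48.

Φ = 0.48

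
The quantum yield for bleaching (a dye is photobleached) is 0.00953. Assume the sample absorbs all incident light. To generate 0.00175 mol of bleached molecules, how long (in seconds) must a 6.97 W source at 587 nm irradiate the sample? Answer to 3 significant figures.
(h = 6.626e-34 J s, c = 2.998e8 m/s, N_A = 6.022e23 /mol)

Photons that must be absorbed: 0.00175 / 0.00953 = 0.1836 mol.
Photon energy: hc/λ = 3.384e-19 J; per mole, 2.038e5 J mol⁻¹.
Energy required: 0.1836 × 2.038e5 = 3.742e4 J.
Time: 3.742e4 J / 6.97 W = 5370 s.

t ≈ 5370 s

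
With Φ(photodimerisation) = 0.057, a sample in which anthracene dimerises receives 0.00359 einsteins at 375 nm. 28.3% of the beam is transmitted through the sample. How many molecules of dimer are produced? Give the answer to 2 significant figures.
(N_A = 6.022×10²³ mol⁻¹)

Fraction absorbed: 1 − 28.3/100 = 0.7170.
Photons absorbed: 0.7170 × 0.00359 = 0.002574 mol.
Product: Φ × n_abs = 0.057 × 0.002574 = 1.467×10⁻⁴ mol.
As a count: 1.467×10⁻⁴ × 6.022×10²³ = 8.8×10¹⁹.

8.8×10¹⁹ molecules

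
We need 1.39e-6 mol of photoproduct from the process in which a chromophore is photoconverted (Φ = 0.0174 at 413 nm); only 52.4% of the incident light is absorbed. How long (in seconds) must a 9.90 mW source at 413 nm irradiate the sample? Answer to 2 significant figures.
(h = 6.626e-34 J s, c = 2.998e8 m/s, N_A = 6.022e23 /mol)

t ≈ 4500 s

Photons that must be absorbed: 1.39e-6 / 0.0174 = 7.989e-5 mol.
Incident photons needed: 7.989e-5 / 0.524 = 1.525e-4 mol.
Photon energy: hc/λ = 4.810e-19 J; per mole, 2.897e5 J mol⁻¹.
Energy required: 1.525e-4 × 2.897e5 = 44.18 J.
Time: 44.18 J / 0.0099 W = 4500 s.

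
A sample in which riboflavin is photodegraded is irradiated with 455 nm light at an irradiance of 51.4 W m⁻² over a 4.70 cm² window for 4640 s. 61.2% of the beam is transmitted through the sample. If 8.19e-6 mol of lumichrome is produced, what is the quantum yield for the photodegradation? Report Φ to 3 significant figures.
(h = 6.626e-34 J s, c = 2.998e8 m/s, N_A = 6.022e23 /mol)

Photon energy at 455 nm: hc/λ = (6.626e-34)(2.998e8)/(455e-9) = 4.366e-19 J.
Energy delivered: (51.4 W m⁻²)(4.70e-4 m²)(4640 s) = 112.1 J.
Photons incident: 112.1 / 4.366e-19 = 2.568e20, i.e. 2.568e20/6.022e23 = 4.264e-4 mol.
Fraction absorbed: 1 − 61.2/100 = 0.3880.
Photons absorbed: 0.3880 × 4.264e-4 = 1.654e-4 mol.
Φ = 8.19e-6 mol / 1.654e-4 mol photons = 0.0495.

Φ = 0.0495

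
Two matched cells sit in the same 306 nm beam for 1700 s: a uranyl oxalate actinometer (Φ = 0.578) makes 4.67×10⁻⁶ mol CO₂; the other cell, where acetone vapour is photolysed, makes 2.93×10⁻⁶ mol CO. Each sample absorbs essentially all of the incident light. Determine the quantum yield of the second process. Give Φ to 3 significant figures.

Φ = 0.363

Photons absorbed by the actinometer: 4.67×10⁻⁶ / 0.578 = 8.080×10⁻⁶ mol.
Φ(unknown) = 2.93×10⁻⁶ / 8.080×10⁻⁶ = 0.363.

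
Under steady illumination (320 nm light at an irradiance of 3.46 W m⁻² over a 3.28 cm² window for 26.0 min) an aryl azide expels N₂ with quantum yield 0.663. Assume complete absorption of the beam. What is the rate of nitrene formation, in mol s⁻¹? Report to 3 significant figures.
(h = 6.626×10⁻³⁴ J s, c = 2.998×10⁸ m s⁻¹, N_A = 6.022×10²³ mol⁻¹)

2.01×10⁻⁹ mol s⁻¹

Photon energy at 320 nm: hc/λ = (6.626×10⁻³⁴)(2.998×10⁸)/(320×10⁻⁹) = 6.208×10⁻¹⁹ J.
Energy delivered: (3.46 W m⁻²)(3.28×10⁻⁴ m²)(1560 s) = 1.770 J.
Photons incident: 1.770 / 6.208×10⁻¹⁹ = 2.851×10¹⁸, i.e. 2.851×10¹⁸/6.022×10²³ = 4.734×10⁻⁶ mol.
Product formed: 0.663 × 4.734×10⁻⁶ = 3.139×10⁻⁶ mol.
Rate: 3.139×10⁻⁶ / 1560 s = 2.01×10⁻⁹ mol s⁻¹.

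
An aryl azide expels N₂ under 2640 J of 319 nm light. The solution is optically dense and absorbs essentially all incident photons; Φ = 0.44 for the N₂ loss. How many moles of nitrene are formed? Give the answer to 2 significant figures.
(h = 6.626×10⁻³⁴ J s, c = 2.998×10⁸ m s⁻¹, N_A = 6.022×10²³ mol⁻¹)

Photon energy at 319 nm: hc/λ = (6.626×10⁻³⁴)(2.998×10⁸)/(319×10⁻⁹) = 6.227×10⁻¹⁹ J.
Photons incident: 2640 / 6.227×10⁻¹⁹ = 4.240×10²¹, i.e. 4.240×10²¹/6.022×10²³ = 0.007041 mol.
Product: Φ × n_abs = 0.44 × 0.007041 = 0.003098 mol.

0.0031 mol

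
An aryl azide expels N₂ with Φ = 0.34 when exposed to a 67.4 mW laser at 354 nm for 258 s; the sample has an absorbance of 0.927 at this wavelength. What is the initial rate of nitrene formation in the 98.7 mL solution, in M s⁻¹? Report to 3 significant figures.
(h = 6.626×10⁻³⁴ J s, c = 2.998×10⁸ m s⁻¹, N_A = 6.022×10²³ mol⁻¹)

6.06×10⁻⁷ M s⁻¹

Photon energy at 354 nm: hc/λ = (6.626×10⁻³⁴)(2.998×10⁸)/(354×10⁻⁹) = 5.612×10⁻¹⁹ J.
Energy delivered: (67.4 mW)(258 s) = 17.39 J.
Photons incident: 17.39 / 5.612×10⁻¹⁹ = 3.099×10¹⁹, i.e. 3.099×10¹⁹/6.022×10²³ = 5.146×10⁻⁵ mol.
Fraction absorbed: 1 − 10^(−0.927) = 0.8817.
Photons absorbed: 0.8817 × 5.146×10⁻⁵ = 4.537×10⁻⁵ mol.
Product formed: 0.34 × 4.537×10⁻⁵ = 1.543×10⁻⁵ mol.
Rate: 1.543×10⁻⁵ mol / (258 s × 0.0987 L) = 6.06×10⁻⁷ M s⁻¹.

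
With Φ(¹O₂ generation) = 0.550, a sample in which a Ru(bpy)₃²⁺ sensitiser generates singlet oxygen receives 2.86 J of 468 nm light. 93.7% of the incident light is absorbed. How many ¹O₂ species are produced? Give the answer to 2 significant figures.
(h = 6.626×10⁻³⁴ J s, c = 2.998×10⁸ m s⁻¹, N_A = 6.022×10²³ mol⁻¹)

Photon energy at 468 nm: hc/λ = (6.626×10⁻³⁴)(2.998×10⁸)/(468×10⁻⁹) = 4.245×10⁻¹⁹ J.
Photons incident: 2.86 / 4.245×10⁻¹⁹ = 6.737×10¹⁸, i.e. 6.737×10¹⁸/6.022×10²³ = 1.119×10⁻⁵ mol.
Photons absorbed: 0.937 × 1.119×10⁻⁵ = 1.049×10⁻⁵ mol.
Product: Φ × n_abs = 0.550 × 1.049×10⁻⁵ = 5.770×10⁻⁶ mol.
As a count: 5.770×10⁻⁶ × 6.022×10²³ = 3.5×10¹⁸.

3.5×10¹⁸ species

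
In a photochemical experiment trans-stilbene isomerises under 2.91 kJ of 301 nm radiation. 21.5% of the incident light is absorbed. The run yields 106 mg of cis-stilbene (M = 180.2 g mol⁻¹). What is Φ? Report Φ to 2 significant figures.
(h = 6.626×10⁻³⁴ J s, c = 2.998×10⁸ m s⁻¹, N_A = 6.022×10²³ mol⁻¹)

Product: 106 mg / 180.2 g mol⁻¹ = 5.882×10⁻⁴ mol.
Photon energy at 301 nm: hc/λ = (6.626×10⁻³⁴)(2.998×10⁸)/(301×10⁻⁹) = 6.600×10⁻¹⁹ J.
Incident energy: 2.91 kJ = 2910 J.
Photons incident: 2910 / 6.600×10⁻¹⁹ = 4.409×10²¹, i.e. 4.409×10²¹/6.022×10²³ = 0.007321 mol.
Photons absorbed: 0.215 × 0.007321 = 0.001574 mol.
Φ = 5.882×10⁻⁴ mol / 0.001574 mol photons = 0.37.

Φ = 0.37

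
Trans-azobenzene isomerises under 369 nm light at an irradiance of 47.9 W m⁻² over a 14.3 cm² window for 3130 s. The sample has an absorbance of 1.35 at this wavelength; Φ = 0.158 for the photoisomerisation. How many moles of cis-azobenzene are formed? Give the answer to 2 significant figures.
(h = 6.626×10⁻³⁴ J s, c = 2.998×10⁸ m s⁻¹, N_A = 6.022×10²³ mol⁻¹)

Photon energy at 369 nm: hc/λ = (6.626×10⁻³⁴)(2.998×10⁸)/(369×10⁻⁹) = 5.383×10⁻¹⁹ J.
Energy delivered: (47.9 W m⁻²)(14.3×10⁻⁴ m²)(3130 s) = 214.4 J.
Photons incident: 214.4 / 5.383×10⁻¹⁹ = 3.983×10²⁰, i.e. 3.983×10²⁰/6.022×10²³ = 6.614×10⁻⁴ mol.
Fraction absorbed: 1 − 10^(−1.35) = 0.9553.
Photons absorbed: 0.9553 × 6.614×10⁻⁴ = 6.318×10⁻⁴ mol.
Product: Φ × n_abs = 0.158 × 6.318×10⁻⁴ = 9.982×10⁻⁵ mol.

1.0×10⁻⁴ mol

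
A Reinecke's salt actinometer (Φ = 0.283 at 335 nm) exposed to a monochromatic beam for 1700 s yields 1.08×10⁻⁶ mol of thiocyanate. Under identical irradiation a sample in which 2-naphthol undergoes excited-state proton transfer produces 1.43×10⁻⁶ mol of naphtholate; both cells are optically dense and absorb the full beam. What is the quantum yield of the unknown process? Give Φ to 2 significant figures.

Photons absorbed by the actinometer: 1.08×10⁻⁶ / 0.283 = 3.816×10⁻⁶ mol.
Φ(unknown) = 1.43×10⁻⁶ / 3.816×10⁻⁶ = 0.37.

Φ = 0.37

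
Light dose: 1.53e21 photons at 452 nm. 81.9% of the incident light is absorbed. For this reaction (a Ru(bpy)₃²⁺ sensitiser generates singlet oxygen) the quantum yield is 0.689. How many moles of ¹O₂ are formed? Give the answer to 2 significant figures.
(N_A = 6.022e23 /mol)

0.0014 mol

Moles of photons: 1.53e21 / 6.022e23 = 0.002541 mol.
Photons absorbed: 0.819 × 0.002541 = 0.002081 mol.
Product: Φ × n_abs = 0.689 × 0.002081 = 0.001434 mol.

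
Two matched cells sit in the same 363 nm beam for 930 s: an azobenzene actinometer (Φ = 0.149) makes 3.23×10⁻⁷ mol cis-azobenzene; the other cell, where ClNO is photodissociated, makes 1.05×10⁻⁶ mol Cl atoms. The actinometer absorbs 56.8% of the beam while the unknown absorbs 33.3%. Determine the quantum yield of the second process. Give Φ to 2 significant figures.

Φ = 0.83

Photons absorbed by the actinometer: 3.23×10⁻⁷ / 0.149 = 2.168×10⁻⁶ mol.
Incident flux: 2.168×10⁻⁶ / 0.568 = 3.817×10⁻⁶ einstein.
Absorbed by unknown: 0.333 × 3.817×10⁻⁶ = 1.271×10⁻⁶ mol.
Φ(unknown) = 1.05×10⁻⁶ / 1.271×10⁻⁶ = 0.83.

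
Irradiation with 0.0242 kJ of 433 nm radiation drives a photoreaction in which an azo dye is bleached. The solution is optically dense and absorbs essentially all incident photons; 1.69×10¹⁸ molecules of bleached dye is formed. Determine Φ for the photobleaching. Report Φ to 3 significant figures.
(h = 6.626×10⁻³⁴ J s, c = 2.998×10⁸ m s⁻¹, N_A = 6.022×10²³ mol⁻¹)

Product: 1.69×10¹⁸ / 6.022×10²³ = 2.806×10⁻⁶ mol.
Photon energy at 433 nm: hc/λ = (6.626×10⁻³⁴)(2.998×10⁸)/(433×10⁻⁹) = 4.588×10⁻¹⁹ J.
Incident energy: 0.0242 kJ = 24.2 J.
Photons incident: 24.2 / 4.588×10⁻¹⁹ = 5.275×10¹⁹, i.e. 5.275×10¹⁹/6.022×10²³ = 8.760×10⁻⁵ mol.
Φ = 2.806×10⁻⁶ mol / 8.760×10⁻⁵ mol photons = 0.0320.

Φ = 0.0320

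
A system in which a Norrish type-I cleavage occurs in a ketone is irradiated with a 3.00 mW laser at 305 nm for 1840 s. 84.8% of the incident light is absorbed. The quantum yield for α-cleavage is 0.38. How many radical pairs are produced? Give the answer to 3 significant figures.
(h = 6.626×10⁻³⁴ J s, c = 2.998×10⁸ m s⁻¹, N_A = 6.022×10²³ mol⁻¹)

Photon energy at 305 nm: hc/λ = (6.626×10⁻³⁴)(2.998×10⁸)/(305×10⁻⁹) = 6.513×10⁻¹⁹ J.
Energy delivered: (3.00 mW)(1840 s) = 5.520 J.
Photons incident: 5.520 / 6.513×10⁻¹⁹ = 8.475×10¹⁸, i.e. 8.475×10¹⁸/6.022×10²³ = 1.407×10⁻⁵ mol.
Photons absorbed: 0.848 × 1.407×10⁻⁵ = 1.193×10⁻⁵ mol.
Product: Φ × n_abs = 0.38 × 1.193×10⁻⁵ = 4.533×10⁻⁶ mol.
As a count: 4.533×10⁻⁶ × 6.022×10²³ = 2.73×10¹⁸.

2.73×10¹⁸ radical pairs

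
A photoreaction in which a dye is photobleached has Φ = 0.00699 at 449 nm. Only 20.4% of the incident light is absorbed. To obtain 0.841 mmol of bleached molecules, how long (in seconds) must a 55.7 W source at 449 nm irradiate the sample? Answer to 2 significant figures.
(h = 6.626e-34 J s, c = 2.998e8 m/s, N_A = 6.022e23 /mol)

t ≈ 2800 s

Product: 0.841 mmol = 8.41e-4 mol.
Photons that must be absorbed: 8.41e-4 / 0.00699 = 0.1203 mol.
Incident photons needed: 0.1203 / 0.204 = 0.5897 mol.
Photon energy: hc/λ = 4.424e-19 J; per mole, 2.664e5 J mol⁻¹.
Energy required: 0.5897 × 2.664e5 = 1.571e5 J.
Time: 1.571e5 J / 55.7 W = 2800 s.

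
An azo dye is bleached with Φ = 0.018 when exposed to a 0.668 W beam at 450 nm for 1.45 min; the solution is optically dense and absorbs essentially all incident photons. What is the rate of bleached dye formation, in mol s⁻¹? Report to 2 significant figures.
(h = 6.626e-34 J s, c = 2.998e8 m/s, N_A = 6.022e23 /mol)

Photon energy at 450 nm: hc/λ = (6.626e-34)(2.998e8)/(450e-9) = 4.414e-19 J.
Energy delivered: (0.668 W)(87 s) = 58.12 J.
Photons incident: 58.12 / 4.414e-19 = 1.317e20, i.e. 1.317e20/6.022e23 = 2.187e-4 mol.
Product formed: 0.018 × 2.187e-4 = 3.937e-6 mol.
Rate: 3.937e-6 / 87 s = 4.5e-8 mol s⁻¹.

4.5e-8 mol s⁻¹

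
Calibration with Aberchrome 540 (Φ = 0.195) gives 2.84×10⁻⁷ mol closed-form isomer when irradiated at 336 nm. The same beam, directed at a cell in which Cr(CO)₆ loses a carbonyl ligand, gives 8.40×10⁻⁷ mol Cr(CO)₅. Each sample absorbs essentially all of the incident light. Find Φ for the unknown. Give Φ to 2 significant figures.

Photons absorbed by the actinometer: 2.84×10⁻⁷ / 0.195 = 1.456×10⁻⁶ mol.
Φ(unknown) = 8.40×10⁻⁷ / 1.456×10⁻⁶ = 0.58.

Φ = 0.58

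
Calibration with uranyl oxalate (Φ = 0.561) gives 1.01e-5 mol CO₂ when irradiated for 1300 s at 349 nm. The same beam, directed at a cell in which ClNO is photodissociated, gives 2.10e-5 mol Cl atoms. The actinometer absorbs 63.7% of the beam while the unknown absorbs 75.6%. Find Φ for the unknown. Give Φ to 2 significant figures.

Φ = 0.98

Photons absorbed by the actinometer: 1.01e-5 / 0.561 = 1.800e-5 mol.
Incident flux: 1.800e-5 / 0.637 = 2.826e-5 einstein.
Absorbed by unknown: 0.756 × 2.826e-5 = 2.136e-5 mol.
Φ(unknown) = 2.10e-5 / 2.136e-5 = 0.98.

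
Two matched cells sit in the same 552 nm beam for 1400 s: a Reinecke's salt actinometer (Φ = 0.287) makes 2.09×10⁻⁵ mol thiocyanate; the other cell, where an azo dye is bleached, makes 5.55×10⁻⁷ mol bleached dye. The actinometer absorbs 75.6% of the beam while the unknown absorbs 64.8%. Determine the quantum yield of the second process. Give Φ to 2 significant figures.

Φ = 0.0089

Photons absorbed by the actinometer: 2.09×10⁻⁵ / 0.287 = 7.282×10⁻⁵ mol.
Incident flux: 7.282×10⁻⁵ / 0.756 = 9.632×10⁻⁵ einstein.
Absorbed by unknown: 0.648 × 9.632×10⁻⁵ = 6.242×10⁻⁵ mol.
Φ(unknown) = 5.55×10⁻⁷ / 6.242×10⁻⁵ = 0.0089.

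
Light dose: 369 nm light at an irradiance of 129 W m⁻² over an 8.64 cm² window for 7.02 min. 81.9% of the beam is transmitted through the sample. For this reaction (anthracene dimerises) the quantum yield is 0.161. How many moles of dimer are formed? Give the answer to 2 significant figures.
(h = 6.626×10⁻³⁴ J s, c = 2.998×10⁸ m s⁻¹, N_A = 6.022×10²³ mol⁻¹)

Photon energy at 369 nm: hc/λ = (6.626×10⁻³⁴)(2.998×10⁸)/(369×10⁻⁹) = 5.383×10⁻¹⁹ J.
Energy delivered: (129 W m⁻²)(8.64×10⁻⁴ m²)(421.2 s) = 46.95 J.
Photons incident: 46.95 / 5.383×10⁻¹⁹ = 8.722×10¹⁹, i.e. 8.722×10¹⁹/6.022×10²³ = 1.448×10⁻⁴ mol.
Fraction absorbed: 1 − 81.9/100 = 0.1810.
Photons absorbed: 0.1810 × 1.448×10⁻⁴ = 2.621×10⁻⁵ mol.
Product: Φ × n_abs = 0.161 × 2.621×10⁻⁵ = 4.220×10⁻⁶ mol.

4.2×10⁻⁶ mol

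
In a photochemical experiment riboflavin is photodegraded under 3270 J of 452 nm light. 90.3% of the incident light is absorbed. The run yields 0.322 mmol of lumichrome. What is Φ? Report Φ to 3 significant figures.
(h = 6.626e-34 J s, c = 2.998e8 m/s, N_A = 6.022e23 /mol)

Product: 0.322 mmol = 3.22e-4 mol.
Photon energy at 452 nm: hc/λ = (6.626e-34)(2.998e8)/(452e-9) = 4.395e-19 J.
Photons incident: 3270 / 4.395e-19 = 7.440e21, i.e. 7.440e21/6.022e23 = 0.01235 mol.
Photons absorbed: 0.903 × 0.01235 = 0.01115 mol.
Φ = 3.22e-4 mol / 0.01115 mol photons = 0.0289.

Φ = 0.0289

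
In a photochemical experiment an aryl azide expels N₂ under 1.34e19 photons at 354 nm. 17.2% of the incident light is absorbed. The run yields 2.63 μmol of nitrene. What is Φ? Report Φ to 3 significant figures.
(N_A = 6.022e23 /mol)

Φ = 0.687

Product: 2.63 μmol = 2.63e-6 mol.
Moles of photons: 1.34e19 / 6.022e23 = 2.225e-5 mol.
Photons absorbed: 0.172 × 2.225e-5 = 3.827e-6 mol.
Φ = 2.63e-6 mol / 3.827e-6 mol photons = 0.687.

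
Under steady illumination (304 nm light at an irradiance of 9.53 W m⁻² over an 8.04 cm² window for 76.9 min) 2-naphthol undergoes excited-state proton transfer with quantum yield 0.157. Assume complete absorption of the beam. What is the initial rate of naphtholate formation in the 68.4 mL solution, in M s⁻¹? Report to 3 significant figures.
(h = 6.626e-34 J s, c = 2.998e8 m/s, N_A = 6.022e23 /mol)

4.47e-8 M s⁻¹

Photon energy at 304 nm: hc/λ = (6.626e-34)(2.998e8)/(304e-9) = 6.534e-19 J.
Energy delivered: (9.53 W m⁻²)(8.04e-4 m²)(4614 s) = 35.35 J.
Photons incident: 35.35 / 6.534e-19 = 5.410e19, i.e. 5.410e19/6.022e23 = 8.984e-5 mol.
Product formed: 0.157 × 8.984e-5 = 1.410e-5 mol.
Rate: 1.410e-5 mol / (4614 s × 0.0684 L) = 4.47e-8 M s⁻¹.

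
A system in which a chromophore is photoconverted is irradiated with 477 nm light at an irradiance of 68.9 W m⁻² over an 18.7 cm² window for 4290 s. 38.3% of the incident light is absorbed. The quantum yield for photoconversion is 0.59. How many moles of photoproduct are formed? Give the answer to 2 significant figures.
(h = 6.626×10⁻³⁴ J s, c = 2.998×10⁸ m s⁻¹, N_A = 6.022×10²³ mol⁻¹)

Photon energy at 477 nm: hc/λ = (6.626×10⁻³⁴)(2.998×10⁸)/(477×10⁻⁹) = 4.165×10⁻¹⁹ J.
Energy delivered: (68.9 W m⁻²)(18.7×10⁻⁴ m²)(4290 s) = 552.7 J.
Photons incident: 552.7 / 4.165×10⁻¹⁹ = 1.327×10²¹, i.e. 1.327×10²¹/6.022×10²³ = 0.002204 mol.
Photons absorbed: 0.383 × 0.002204 = 8.441×10⁻⁴ mol.
Product: Φ × n_abs = 0.59 × 8.441×10⁻⁴ = 4.980×10⁻⁴ mol.

5.0×10⁻⁴ mol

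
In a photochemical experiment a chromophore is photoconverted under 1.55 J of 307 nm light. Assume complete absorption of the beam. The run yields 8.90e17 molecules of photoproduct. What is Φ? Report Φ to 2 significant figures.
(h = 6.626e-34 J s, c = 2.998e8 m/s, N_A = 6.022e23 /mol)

Φ = 0.37

Product: 8.90e17 / 6.022e23 = 1.478e-6 mol.
Photon energy at 307 nm: hc/λ = (6.626e-34)(2.998e8)/(307e-9) = 6.471e-19 J.
Photons incident: 1.55 / 6.471e-19 = 2.395e18, i.e. 2.395e18/6.022e23 = 3.977e-6 mol.
Φ = 1.478e-6 mol / 3.977e-6 mol photons = 0.37.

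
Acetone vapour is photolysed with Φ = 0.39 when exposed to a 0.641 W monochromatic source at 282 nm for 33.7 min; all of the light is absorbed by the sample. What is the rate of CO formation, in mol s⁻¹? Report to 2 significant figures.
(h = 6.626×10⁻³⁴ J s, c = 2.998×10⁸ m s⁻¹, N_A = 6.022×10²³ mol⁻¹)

Photon energy at 282 nm: hc/λ = (6.626×10⁻³⁴)(2.998×10⁸)/(282×10⁻⁹) = 7.044×10⁻¹⁹ J.
Energy delivered: (0.641 W)(2022 s) = 1296 J.
Photons incident: 1296 / 7.044×10⁻¹⁹ = 1.840×10²¹, i.e. 1.840×10²¹/6.022×10²³ = 0.003055 mol.
Product formed: 0.39 × 0.003055 = 0.001191 mol.
Rate: 0.001191 / 2022 s = 5.9×10⁻⁷ mol s⁻¹.

5.9×10⁻⁷ mol s⁻¹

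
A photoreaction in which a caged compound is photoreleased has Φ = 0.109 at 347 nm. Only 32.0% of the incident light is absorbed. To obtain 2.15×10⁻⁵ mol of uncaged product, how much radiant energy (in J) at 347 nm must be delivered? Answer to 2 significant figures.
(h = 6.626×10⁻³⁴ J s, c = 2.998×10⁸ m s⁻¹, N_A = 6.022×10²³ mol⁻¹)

210 J

Photons that must be absorbed: 2.15×10⁻⁵ / 0.109 = 1.972×10⁻⁴ mol.
Incident photons needed: 1.972×10⁻⁴ / 0.320 = 6.162×10⁻⁴ mol.
Photon energy: hc/λ = 5.725×10⁻¹⁹ J; per mole, 3.448×10⁵ J mol⁻¹.
Energy required: 6.162×10⁻⁴ × 3.448×10⁵ = 210 J.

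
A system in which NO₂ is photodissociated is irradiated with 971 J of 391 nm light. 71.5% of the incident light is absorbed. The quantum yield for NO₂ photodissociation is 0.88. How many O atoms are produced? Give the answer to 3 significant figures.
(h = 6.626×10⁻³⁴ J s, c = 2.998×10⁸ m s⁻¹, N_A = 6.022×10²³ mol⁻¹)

Photon energy at 391 nm: hc/λ = (6.626×10⁻³⁴)(2.998×10⁸)/(391×10⁻⁹) = 5.080×10⁻¹⁹ J.
Photons incident: 971 / 5.080×10⁻¹⁹ = 1.911×10²¹, i.e. 1.911×10²¹/6.022×10²³ = 0.003173 mol.
Photons absorbed: 0.715 × 0.003173 = 0.002269 mol.
Product: Φ × n_abs = 0.88 × 0.002269 = 0.001997 mol.
As a count: 0.001997 × 6.022×10²³ = 1.20×10²¹.

1.20×10²¹ atoms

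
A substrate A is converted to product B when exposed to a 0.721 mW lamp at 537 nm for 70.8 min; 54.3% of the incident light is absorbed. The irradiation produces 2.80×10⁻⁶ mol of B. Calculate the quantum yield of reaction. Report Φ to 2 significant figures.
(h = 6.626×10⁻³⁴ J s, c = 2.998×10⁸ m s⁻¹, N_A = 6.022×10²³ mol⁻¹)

Photon energy at 537 nm: hc/λ = (6.626×10⁻³⁴)(2.998×10⁸)/(537×10⁻⁹) = 3.699×10⁻¹⁹ J.
Energy delivered: (0.721 mW)(4248 s) = 3.063 J.
Photons incident: 3.063 / 3.699×10⁻¹⁹ = 8.281×10¹⁸, i.e. 8.281×10¹⁸/6.022×10²³ = 1.375×10⁻⁵ mol.
Photons absorbed: 0.543 × 1.375×10⁻⁵ = 7.466×10⁻⁶ mol.
Φ = 2.80×10⁻⁶ mol / 7.466×10⁻⁶ mol photons = 0.38.

Φ = 0.38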